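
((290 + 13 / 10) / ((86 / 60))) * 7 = 61173 / 43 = 1422.63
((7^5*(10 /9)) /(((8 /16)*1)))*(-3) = -336140 /3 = -112046.67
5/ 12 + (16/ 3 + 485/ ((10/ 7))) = 1381/ 4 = 345.25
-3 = -3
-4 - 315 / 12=-121 / 4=-30.25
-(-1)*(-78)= -78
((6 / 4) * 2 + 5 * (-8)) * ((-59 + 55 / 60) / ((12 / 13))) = 335257 / 144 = 2328.17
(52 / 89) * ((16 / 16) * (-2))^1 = -104 / 89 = -1.17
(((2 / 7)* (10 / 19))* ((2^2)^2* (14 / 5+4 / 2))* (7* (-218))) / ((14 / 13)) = -2176512 / 133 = -16364.75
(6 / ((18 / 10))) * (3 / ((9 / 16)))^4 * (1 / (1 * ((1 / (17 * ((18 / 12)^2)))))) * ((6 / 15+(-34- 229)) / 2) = -365707264 / 27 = -13544713.48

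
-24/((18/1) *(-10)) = 2/15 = 0.13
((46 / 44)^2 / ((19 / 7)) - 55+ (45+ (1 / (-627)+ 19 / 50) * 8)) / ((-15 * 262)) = 4531387 / 2710521000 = 0.00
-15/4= -3.75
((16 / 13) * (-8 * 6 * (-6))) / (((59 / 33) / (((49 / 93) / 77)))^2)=225792 / 43488133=0.01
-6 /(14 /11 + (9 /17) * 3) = -1122 /535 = -2.10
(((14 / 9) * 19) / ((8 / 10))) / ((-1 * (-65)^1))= 133 / 234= 0.57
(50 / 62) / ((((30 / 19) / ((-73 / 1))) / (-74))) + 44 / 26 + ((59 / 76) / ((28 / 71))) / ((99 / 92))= 58636911077 / 21225204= 2762.61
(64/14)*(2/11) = 64/77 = 0.83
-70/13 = -5.38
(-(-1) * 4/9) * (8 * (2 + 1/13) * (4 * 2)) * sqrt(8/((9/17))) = 512 * sqrt(34)/13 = 229.65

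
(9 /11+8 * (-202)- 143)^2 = 374035600 /121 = 3091203.31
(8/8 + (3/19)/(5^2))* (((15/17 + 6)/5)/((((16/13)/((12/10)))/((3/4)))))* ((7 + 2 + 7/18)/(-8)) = -61434711/51680000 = -1.19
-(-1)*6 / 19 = 6 / 19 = 0.32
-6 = -6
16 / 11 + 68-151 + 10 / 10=-886 / 11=-80.55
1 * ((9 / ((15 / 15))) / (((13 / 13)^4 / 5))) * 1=45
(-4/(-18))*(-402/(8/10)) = -335/3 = -111.67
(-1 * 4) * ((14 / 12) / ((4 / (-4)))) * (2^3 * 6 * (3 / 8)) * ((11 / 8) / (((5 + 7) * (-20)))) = -77 / 160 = -0.48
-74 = -74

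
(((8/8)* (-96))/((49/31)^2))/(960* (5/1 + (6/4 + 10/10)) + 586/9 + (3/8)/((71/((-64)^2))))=-0.01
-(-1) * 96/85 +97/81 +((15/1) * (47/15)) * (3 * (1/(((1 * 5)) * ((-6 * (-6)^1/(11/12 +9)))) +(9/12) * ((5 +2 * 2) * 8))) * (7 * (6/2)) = 3526429937/22032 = 160059.46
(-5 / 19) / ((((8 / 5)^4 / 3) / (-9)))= 84375 / 77824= 1.08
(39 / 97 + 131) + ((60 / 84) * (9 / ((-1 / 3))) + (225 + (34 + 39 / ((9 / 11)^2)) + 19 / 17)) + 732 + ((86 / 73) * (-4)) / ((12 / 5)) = 26403506720 / 22751253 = 1160.53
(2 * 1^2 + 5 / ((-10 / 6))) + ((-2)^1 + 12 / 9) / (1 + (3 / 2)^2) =-1.21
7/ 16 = 0.44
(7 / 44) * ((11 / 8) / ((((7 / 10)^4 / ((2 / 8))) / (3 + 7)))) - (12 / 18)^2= 22637 / 12348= 1.83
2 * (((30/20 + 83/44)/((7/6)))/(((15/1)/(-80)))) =-2384/77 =-30.96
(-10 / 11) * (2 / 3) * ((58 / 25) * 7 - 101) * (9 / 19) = 25428 / 1045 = 24.33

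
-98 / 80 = -49 / 40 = -1.22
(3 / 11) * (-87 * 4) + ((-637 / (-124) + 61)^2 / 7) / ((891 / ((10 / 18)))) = -81579850027 / 863101008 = -94.52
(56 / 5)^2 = 3136 / 25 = 125.44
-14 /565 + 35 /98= 2629 /7910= 0.33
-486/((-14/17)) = 4131/7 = 590.14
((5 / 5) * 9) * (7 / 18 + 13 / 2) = 62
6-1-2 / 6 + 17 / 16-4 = 83 / 48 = 1.73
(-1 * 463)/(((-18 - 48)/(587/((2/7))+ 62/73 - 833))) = 82628369/9636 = 8574.97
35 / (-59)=-35 / 59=-0.59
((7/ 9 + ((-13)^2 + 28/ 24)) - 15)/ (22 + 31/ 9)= 2807/ 458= 6.13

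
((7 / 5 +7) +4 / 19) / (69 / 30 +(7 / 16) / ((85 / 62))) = 111248 / 33839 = 3.29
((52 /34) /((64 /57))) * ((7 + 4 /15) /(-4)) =-26923 /10880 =-2.47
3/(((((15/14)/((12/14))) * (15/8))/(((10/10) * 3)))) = 96/25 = 3.84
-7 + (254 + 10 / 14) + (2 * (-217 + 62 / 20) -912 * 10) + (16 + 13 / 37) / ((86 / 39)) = -1034924721 / 111370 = -9292.67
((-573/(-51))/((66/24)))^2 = 583696/34969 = 16.69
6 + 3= 9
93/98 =0.95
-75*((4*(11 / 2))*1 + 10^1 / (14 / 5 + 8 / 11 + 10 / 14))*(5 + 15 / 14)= -126786000 / 11431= -11091.42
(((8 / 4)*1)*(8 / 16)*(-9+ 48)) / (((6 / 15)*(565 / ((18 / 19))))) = 351 / 2147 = 0.16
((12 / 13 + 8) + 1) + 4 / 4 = 10.92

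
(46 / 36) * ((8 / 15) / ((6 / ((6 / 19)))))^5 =376832 / 16922589103125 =0.00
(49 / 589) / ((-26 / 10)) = -0.03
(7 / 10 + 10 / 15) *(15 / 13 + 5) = 328 / 39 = 8.41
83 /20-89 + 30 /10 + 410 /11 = -9807 /220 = -44.58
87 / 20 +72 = 1527 / 20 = 76.35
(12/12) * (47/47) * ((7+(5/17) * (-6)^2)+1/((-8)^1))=2375/136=17.46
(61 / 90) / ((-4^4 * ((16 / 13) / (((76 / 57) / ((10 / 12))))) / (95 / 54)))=-15067 / 2488320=-0.01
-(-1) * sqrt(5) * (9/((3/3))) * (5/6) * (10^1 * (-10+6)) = -670.82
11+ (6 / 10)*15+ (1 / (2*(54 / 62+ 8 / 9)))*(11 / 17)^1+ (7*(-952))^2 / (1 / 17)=12603156203957 / 16694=754951252.18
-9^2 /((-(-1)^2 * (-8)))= -81 /8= -10.12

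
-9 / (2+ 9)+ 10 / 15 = -5 / 33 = -0.15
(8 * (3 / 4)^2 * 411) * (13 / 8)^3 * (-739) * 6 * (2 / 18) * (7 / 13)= -1077934221 / 512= -2105340.28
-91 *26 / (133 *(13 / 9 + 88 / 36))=-3042 / 665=-4.57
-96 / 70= -48 / 35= -1.37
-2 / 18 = -1 / 9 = -0.11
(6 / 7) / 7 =6 / 49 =0.12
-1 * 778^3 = -470910952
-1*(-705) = 705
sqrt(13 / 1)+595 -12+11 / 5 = sqrt(13)+2926 / 5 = 588.81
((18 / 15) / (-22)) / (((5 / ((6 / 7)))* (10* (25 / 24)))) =-216 / 240625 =-0.00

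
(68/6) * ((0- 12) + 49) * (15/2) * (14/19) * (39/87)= 572390/551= 1038.82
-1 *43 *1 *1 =-43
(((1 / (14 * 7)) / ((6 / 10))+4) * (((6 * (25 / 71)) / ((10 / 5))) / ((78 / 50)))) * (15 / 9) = 3690625 / 814086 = 4.53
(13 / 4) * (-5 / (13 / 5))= -25 / 4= -6.25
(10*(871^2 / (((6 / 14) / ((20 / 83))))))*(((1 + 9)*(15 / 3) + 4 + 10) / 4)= 16993558400 / 249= 68247222.49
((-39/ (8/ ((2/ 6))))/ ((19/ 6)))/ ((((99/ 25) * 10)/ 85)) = -1.10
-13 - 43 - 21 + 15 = -62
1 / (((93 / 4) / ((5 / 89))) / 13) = 260 / 8277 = 0.03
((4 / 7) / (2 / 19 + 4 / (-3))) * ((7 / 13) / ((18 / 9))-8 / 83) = -21261 / 264355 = -0.08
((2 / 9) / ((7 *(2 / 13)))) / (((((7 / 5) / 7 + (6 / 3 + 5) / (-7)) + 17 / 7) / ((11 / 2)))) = 715 / 1026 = 0.70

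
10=10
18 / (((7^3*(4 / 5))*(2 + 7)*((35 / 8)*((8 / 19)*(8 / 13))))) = 247 / 38416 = 0.01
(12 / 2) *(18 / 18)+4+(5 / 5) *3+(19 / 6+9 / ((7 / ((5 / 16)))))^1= 5567 / 336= 16.57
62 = 62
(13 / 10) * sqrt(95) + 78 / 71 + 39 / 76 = 8697 / 5396 + 13 * sqrt(95) / 10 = 14.28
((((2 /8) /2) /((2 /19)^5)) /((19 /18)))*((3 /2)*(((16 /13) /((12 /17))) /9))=2215457 /832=2662.81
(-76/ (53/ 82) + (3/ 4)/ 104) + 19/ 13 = -196933/ 1696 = -116.12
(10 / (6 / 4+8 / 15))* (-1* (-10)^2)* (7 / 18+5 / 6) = -110000 / 183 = -601.09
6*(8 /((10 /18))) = 432 /5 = 86.40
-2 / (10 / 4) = -0.80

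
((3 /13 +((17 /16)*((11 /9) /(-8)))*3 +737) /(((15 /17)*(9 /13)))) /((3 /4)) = 12504605 /7776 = 1608.10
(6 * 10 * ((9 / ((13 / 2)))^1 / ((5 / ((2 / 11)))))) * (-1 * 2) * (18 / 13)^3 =-5038848 / 314171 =-16.04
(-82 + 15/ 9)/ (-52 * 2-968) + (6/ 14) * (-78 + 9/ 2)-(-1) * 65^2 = 13486537/ 3216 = 4193.57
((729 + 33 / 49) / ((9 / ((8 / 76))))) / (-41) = -23836 / 114513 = -0.21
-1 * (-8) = 8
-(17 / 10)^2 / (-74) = 289 / 7400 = 0.04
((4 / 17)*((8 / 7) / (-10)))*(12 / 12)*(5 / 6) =-8 / 357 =-0.02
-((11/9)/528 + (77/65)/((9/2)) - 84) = 2351263/28080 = 83.73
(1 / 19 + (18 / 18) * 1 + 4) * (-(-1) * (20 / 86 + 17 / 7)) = 76896 / 5719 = 13.45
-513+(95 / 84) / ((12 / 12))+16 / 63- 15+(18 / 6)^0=-132455 / 252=-525.62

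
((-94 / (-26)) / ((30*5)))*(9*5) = 1.08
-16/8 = -2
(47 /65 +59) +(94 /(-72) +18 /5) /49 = 979031 /16380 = 59.77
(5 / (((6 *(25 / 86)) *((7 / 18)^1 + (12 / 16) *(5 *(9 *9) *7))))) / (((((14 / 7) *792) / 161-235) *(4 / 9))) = -26703 / 1982385935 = -0.00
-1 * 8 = -8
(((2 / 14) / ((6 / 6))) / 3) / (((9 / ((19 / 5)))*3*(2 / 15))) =19 / 378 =0.05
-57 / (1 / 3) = -171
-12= -12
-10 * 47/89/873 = -470/77697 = -0.01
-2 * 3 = -6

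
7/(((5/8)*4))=14/5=2.80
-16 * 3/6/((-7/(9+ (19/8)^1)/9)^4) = -187388721/512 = -365993.60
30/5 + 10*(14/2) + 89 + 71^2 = 5206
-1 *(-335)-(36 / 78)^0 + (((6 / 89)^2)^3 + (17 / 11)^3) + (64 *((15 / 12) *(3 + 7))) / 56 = 1629785039592177561 / 4630374687883637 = 351.98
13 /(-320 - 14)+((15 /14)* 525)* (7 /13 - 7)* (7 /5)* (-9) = 198846731 /4342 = 45796.11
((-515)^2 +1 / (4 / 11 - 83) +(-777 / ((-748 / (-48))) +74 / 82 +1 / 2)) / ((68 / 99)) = 3696191163409 / 9573992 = 386065.83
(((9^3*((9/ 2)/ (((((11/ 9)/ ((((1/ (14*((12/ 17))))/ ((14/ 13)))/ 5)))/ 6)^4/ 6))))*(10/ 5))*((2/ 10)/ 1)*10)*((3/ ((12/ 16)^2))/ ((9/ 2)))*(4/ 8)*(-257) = -2932241824920291273/ 3376098057640000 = -868.53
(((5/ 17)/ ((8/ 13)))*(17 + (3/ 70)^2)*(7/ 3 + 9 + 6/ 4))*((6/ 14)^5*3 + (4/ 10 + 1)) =722499051989/ 4800079200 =150.52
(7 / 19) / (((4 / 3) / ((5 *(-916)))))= -24045 / 19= -1265.53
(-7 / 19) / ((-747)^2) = -7 / 10602171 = -0.00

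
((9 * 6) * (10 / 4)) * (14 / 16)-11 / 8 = 467 / 4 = 116.75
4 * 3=12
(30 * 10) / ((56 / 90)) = 3375 / 7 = 482.14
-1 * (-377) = 377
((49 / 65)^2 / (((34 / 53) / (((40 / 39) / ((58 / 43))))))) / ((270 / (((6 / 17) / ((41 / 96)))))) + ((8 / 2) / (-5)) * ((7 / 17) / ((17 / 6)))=-0.11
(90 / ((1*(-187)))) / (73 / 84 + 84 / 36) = -7560 / 50303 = -0.15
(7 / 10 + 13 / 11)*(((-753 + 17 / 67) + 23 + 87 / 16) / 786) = -53575671 / 30895040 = -1.73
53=53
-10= -10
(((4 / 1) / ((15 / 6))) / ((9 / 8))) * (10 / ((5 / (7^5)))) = 2151296 / 45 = 47806.58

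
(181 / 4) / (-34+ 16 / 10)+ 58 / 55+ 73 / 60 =31171 / 35640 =0.87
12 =12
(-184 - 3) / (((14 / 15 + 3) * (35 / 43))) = -24123 / 413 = -58.41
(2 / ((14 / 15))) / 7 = 15 / 49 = 0.31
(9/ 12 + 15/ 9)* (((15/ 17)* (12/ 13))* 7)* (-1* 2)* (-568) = 3459120/ 221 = 15652.13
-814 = -814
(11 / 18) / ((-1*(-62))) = 11 / 1116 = 0.01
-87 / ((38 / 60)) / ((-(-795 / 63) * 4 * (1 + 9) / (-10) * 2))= 5481 / 4028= 1.36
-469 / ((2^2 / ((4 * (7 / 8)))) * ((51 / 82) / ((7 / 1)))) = -942221 / 204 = -4618.73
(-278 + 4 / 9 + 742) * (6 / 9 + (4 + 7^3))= 4359740 / 27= 161471.85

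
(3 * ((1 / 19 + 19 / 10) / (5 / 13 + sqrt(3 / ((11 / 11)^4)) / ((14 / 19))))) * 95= -7089810 / 178127 + 25016901 * sqrt(3) / 178127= 203.45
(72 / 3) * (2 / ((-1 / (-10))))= 480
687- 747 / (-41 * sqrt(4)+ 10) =5579 / 8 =697.38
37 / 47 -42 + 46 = 225 / 47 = 4.79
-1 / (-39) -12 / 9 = -17 / 13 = -1.31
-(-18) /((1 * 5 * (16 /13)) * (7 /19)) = 7.94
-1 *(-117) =117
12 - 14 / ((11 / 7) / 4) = -260 / 11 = -23.64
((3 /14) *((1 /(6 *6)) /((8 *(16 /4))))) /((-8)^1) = -1 /43008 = -0.00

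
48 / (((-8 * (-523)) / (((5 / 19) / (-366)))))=-5 / 606157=-0.00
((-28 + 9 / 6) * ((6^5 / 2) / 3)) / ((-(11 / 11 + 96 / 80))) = 171720 / 11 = 15610.91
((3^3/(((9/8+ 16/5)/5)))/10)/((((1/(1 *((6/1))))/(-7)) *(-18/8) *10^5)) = 63/108125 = 0.00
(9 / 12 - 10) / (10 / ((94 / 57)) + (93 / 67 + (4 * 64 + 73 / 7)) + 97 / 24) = -4893546 / 147029699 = -0.03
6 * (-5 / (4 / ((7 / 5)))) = -21 / 2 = -10.50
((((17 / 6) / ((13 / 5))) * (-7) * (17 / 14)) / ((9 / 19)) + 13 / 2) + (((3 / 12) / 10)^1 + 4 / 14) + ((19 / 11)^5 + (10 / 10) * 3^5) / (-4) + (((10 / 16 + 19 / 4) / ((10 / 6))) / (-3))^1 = -155140600973 / 1978511535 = -78.41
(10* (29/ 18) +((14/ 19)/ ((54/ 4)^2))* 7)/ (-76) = -223547/ 1052676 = -0.21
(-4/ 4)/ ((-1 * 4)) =1/ 4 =0.25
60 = 60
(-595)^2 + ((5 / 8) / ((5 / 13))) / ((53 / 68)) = 37526871 / 106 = 354027.08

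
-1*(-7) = 7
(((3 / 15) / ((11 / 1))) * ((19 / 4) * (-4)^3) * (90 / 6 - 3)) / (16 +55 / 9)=-32832 / 10945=-3.00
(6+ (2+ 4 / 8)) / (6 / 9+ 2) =51 / 16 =3.19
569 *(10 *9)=51210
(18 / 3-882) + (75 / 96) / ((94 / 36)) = -875.70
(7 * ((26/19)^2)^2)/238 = 0.10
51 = 51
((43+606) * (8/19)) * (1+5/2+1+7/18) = 228448/171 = 1335.95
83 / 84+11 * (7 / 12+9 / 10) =17.30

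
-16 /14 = -8 /7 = -1.14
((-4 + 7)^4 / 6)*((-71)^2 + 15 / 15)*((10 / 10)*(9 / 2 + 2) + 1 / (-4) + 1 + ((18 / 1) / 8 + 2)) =1565541 / 2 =782770.50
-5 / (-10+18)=-5 / 8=-0.62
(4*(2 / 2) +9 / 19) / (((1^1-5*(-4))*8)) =85 / 3192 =0.03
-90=-90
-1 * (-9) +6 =15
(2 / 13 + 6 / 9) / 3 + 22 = 2606 / 117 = 22.27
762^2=580644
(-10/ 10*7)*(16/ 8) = -14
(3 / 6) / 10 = 1 / 20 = 0.05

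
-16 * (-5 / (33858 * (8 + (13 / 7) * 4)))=70 / 457083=0.00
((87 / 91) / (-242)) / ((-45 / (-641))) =-18589 / 330330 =-0.06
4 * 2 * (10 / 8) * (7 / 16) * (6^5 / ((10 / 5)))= 17010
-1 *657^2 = -431649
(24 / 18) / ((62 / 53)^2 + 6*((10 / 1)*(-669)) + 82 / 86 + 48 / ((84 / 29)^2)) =-11837126 / 356285273413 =-0.00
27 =27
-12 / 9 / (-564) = 1 / 423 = 0.00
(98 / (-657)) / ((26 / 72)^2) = -14112 / 12337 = -1.14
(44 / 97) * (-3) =-132 / 97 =-1.36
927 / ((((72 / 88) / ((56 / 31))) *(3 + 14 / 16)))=507584 / 961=528.18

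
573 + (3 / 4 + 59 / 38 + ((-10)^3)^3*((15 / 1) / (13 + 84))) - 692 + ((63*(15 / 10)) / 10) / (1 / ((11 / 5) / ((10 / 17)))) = -285000149936101 / 1843000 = -154639256.61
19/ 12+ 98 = 1195/ 12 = 99.58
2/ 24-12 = -143/ 12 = -11.92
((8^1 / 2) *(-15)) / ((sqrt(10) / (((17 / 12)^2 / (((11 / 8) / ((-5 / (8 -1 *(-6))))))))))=1445 *sqrt(10) / 462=9.89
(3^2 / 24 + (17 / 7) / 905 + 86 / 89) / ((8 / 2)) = 6062029 / 18042080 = 0.34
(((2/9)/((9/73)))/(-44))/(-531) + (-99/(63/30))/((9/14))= -69391007/946242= -73.33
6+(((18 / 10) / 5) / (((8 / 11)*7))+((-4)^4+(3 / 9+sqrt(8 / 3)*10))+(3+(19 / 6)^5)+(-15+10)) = 20*sqrt(6) / 3+787675153 / 1360800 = 595.16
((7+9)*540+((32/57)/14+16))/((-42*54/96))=-27630080/75411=-366.39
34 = 34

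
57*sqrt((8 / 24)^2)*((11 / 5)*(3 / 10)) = 627 / 50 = 12.54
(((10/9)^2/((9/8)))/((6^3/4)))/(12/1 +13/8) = 3200/2145447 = 0.00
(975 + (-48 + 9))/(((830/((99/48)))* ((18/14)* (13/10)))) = 231/166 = 1.39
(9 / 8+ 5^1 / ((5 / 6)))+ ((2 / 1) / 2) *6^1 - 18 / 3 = 57 / 8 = 7.12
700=700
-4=-4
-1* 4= -4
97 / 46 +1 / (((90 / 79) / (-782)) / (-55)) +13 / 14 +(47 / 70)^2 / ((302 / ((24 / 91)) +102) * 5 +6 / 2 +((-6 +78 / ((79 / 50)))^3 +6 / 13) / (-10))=1412151241260978585877 / 37401778384682355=37756.26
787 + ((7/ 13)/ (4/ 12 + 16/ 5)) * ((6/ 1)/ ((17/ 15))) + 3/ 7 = 64628206/ 81991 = 788.24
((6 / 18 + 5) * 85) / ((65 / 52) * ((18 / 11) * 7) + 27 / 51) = 508640 / 16659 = 30.53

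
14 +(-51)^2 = 2615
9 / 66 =3 / 22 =0.14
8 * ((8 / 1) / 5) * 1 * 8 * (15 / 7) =1536 / 7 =219.43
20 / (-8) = -5 / 2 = -2.50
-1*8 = -8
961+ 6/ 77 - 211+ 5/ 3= 751.74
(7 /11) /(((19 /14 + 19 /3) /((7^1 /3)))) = 686 /3553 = 0.19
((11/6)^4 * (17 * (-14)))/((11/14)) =-1108723/324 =-3421.98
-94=-94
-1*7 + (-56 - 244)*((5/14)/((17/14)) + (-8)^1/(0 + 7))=29467/119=247.62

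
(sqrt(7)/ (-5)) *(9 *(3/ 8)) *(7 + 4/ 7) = -1431 *sqrt(7)/ 280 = -13.52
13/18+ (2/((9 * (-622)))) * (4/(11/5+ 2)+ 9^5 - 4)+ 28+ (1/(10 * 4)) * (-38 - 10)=3777637/587790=6.43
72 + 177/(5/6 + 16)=8334/101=82.51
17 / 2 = 8.50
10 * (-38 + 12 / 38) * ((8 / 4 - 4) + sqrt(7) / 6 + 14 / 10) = 4296 / 19 - 3580 * sqrt(7) / 57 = 59.93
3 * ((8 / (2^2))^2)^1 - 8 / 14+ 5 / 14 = 165 / 14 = 11.79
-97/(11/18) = -1746/11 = -158.73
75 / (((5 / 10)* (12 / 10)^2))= 625 / 6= 104.17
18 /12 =3 /2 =1.50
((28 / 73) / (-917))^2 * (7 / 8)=14 / 91450969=0.00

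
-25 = -25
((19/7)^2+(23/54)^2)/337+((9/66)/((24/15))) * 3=589167233/2118683952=0.28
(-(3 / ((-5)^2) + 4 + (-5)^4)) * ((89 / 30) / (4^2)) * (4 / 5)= -174974 / 1875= -93.32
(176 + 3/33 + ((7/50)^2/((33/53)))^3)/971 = 98877814390230173/545231671875000000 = 0.18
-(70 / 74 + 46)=-1737 / 37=-46.95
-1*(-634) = 634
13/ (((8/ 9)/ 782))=11436.75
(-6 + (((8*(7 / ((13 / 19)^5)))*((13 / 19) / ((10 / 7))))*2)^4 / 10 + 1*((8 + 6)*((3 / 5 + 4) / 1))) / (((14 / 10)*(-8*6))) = -283785797746721088139233881299 / 11644790660705647217500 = -24370193.16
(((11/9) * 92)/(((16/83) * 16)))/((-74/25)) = -524975/42624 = -12.32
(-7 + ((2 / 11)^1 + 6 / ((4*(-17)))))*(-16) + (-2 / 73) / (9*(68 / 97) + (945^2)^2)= 116690693689045863586 / 1055998825002496287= 110.50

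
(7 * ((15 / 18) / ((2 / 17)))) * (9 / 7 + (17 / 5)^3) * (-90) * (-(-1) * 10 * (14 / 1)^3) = -4970251104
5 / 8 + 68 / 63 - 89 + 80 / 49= -85.66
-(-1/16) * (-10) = -0.62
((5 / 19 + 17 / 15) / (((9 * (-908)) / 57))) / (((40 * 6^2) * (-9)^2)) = -199 / 2382955200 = -0.00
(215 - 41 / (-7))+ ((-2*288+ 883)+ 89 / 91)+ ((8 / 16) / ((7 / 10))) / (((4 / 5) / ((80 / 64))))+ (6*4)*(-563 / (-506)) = 556.65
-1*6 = -6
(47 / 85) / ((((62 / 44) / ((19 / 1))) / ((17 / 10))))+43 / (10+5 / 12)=65111 / 3875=16.80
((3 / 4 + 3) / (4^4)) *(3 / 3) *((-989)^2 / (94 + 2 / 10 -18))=24453025 / 130048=188.03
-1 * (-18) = 18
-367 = -367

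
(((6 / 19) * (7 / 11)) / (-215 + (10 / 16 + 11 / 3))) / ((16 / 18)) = -1134 / 1056913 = -0.00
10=10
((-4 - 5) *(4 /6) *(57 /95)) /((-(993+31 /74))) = 1332 /367565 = 0.00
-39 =-39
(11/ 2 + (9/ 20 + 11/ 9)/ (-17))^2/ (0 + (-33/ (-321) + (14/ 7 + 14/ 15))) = 29233238987/ 3041921520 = 9.61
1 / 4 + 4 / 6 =0.92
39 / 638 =0.06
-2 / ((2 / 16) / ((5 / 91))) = -80 / 91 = -0.88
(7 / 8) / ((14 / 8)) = 1 / 2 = 0.50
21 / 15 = 7 / 5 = 1.40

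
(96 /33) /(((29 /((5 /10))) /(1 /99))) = 16 /31581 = 0.00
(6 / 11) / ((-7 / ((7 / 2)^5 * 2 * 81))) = -583443 / 88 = -6630.03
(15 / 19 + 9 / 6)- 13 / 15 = 811 / 570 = 1.42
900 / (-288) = -25 / 8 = -3.12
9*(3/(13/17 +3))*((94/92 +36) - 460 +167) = -5404725/2944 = -1835.84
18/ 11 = 1.64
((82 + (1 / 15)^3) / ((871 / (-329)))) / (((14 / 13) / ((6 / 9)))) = -13007297 / 678375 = -19.17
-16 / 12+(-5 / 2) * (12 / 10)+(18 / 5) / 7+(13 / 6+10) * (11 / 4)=8299 / 280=29.64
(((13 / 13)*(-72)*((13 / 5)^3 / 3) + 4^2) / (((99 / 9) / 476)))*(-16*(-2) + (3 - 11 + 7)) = -544394.45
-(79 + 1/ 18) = -1423/ 18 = -79.06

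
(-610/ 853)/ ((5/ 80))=-9760/ 853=-11.44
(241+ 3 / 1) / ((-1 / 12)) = -2928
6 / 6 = 1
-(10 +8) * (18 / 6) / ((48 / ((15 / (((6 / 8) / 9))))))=-405 / 2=-202.50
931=931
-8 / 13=-0.62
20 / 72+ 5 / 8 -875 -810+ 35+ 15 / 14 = -830605 / 504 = -1648.03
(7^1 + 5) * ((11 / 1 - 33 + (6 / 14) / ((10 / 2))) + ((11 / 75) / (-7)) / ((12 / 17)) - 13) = -220147 / 525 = -419.33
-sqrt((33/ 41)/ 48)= -sqrt(451)/ 164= -0.13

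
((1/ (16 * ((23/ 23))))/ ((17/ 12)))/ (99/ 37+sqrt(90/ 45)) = 10989/ 480284 - 4107 * sqrt(2)/ 480284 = 0.01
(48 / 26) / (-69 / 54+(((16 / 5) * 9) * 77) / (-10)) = -10800 / 1304771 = -0.01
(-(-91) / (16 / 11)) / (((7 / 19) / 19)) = 51623 / 16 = 3226.44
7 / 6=1.17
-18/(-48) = 3/8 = 0.38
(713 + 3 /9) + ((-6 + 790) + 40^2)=9292 /3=3097.33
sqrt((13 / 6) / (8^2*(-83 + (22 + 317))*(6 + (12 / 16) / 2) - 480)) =sqrt(39) / 1368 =0.00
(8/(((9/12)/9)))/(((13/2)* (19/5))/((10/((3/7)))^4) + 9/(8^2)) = 15366400000/22522713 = 682.26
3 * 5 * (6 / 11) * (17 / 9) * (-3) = -510 / 11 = -46.36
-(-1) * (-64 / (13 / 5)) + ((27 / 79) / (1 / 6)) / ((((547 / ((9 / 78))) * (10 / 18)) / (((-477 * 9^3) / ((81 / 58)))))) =-613690678 / 2808845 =-218.49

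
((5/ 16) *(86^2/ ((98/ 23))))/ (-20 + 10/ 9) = -382743/ 13328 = -28.72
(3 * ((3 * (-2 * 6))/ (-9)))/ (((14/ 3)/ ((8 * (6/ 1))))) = 864/ 7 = 123.43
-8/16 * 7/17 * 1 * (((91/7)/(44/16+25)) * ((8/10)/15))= -728/141525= -0.01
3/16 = 0.19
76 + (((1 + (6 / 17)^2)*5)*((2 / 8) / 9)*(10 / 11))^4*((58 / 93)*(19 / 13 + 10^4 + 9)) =78.54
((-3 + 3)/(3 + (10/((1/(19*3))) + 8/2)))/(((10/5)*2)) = 0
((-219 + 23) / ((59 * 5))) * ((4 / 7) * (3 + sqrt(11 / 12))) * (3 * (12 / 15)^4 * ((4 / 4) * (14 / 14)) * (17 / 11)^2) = -74575872 / 22309375 - 4143104 * sqrt(33) / 22309375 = -4.41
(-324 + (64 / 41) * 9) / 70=-6354 / 1435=-4.43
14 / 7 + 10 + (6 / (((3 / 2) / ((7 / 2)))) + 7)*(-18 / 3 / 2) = -51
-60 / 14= -4.29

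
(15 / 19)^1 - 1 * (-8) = 167 / 19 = 8.79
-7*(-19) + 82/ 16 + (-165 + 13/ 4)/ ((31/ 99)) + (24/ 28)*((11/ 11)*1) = -655469/ 1736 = -377.57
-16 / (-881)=16 / 881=0.02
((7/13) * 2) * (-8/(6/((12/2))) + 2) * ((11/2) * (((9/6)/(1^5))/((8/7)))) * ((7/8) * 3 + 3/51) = -1770615/14144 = -125.18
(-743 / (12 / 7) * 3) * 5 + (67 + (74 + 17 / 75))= -1908007 / 300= -6360.02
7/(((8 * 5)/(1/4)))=7/160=0.04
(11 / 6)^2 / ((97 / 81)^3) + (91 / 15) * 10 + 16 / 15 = 3487714727 / 54760380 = 63.69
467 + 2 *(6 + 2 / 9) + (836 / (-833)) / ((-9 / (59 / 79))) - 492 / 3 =20763933 / 65807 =315.53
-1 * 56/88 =-7/11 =-0.64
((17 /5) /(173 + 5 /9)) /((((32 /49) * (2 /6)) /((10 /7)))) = 3213 /24992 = 0.13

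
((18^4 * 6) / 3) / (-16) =-13122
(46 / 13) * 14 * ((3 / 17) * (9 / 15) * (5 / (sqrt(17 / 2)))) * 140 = 811440 * sqrt(34) / 3757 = 1259.37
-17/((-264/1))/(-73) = -17/19272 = -0.00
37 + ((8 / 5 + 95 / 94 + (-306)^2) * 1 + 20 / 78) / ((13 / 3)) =1719339343 / 79430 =21645.97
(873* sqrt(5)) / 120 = 291* sqrt(5) / 40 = 16.27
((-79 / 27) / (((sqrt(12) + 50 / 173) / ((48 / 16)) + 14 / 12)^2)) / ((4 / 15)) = -12433989432305 / 26532257547 + 7150012959640 * sqrt(3) / 26532257547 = -1.88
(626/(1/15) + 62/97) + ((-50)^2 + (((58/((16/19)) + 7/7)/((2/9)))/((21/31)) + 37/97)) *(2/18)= 950386019/97776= 9720.03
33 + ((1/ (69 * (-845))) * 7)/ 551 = 33.00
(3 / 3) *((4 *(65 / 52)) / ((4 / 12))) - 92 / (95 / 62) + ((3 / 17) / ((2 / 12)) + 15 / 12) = -276057 / 6460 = -42.73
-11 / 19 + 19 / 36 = -35 / 684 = -0.05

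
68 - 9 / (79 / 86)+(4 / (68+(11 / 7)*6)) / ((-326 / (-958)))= 203637228 / 3489667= 58.35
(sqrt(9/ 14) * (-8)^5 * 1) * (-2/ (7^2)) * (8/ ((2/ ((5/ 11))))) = 1949.75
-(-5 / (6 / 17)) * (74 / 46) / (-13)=-3145 / 1794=-1.75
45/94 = 0.48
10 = 10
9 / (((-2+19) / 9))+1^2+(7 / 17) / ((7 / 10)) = 108 / 17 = 6.35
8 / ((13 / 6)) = 48 / 13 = 3.69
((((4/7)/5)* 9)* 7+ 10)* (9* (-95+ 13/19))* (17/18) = -1309952/95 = -13788.97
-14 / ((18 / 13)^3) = -5.27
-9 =-9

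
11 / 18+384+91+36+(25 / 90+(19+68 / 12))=4829 / 9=536.56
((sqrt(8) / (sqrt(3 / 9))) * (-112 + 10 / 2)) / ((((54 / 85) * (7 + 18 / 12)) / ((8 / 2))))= -4280 * sqrt(6) / 27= -388.29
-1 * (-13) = 13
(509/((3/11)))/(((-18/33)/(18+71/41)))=-49825501/738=-67514.23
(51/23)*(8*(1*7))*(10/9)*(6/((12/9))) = 14280/23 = 620.87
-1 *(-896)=896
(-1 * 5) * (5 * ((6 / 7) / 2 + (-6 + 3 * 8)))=-3225 / 7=-460.71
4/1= 4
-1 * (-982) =982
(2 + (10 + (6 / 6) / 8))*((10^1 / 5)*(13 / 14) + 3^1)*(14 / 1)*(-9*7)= -103887 / 2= -51943.50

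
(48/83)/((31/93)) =144/83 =1.73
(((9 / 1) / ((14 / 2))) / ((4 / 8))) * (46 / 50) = 414 / 175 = 2.37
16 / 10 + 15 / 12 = 57 / 20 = 2.85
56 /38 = 1.47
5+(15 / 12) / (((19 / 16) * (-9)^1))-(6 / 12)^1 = 1499 / 342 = 4.38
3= 3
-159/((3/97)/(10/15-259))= 3984275/3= 1328091.67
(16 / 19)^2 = 256 / 361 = 0.71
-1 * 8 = -8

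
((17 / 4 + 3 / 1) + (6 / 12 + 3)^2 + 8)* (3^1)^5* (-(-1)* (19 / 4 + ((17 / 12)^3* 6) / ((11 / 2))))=1678995 / 32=52468.59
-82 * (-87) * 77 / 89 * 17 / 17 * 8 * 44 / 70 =31036.91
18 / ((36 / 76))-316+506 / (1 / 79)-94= 39602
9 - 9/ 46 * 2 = 198/ 23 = 8.61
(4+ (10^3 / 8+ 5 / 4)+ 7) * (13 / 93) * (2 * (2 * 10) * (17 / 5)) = 80886 / 31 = 2609.23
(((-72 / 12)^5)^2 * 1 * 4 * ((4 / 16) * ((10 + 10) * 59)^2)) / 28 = 21048275865600 / 7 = 3006896552228.57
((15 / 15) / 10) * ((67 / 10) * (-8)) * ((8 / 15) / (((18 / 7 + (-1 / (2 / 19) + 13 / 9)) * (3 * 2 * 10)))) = 3752 / 431875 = 0.01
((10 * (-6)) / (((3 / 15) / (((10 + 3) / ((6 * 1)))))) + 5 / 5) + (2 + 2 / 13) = -8409 / 13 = -646.85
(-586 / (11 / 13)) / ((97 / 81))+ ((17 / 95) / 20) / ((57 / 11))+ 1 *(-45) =-72027206371 / 115556100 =-623.31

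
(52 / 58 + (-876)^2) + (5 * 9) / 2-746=766653.40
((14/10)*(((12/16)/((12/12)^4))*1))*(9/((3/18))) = 567/10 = 56.70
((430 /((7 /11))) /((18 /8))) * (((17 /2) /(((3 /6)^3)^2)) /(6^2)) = 2573120 /567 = 4538.13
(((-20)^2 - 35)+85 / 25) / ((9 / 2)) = 1228 / 15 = 81.87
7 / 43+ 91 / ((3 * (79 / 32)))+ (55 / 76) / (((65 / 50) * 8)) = 504212525 / 40274832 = 12.52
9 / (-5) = -9 / 5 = -1.80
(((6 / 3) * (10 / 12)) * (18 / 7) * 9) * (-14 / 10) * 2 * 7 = -756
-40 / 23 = -1.74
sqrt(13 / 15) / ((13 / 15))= 1.07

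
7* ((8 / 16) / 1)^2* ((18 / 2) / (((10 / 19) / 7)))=8379 / 40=209.48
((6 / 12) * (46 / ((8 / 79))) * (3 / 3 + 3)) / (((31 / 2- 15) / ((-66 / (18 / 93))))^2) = 422565154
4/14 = 2/7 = 0.29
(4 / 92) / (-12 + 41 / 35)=-35 / 8717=-0.00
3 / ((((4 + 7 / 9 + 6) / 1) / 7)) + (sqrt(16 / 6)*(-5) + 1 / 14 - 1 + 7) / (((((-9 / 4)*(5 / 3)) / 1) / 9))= -8571 / 679 + 8*sqrt(6)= 6.97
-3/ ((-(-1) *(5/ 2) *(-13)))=6/ 65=0.09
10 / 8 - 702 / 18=-151 / 4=-37.75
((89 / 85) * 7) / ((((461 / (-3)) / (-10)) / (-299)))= -1117662 / 7837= -142.61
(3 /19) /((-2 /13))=-39 /38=-1.03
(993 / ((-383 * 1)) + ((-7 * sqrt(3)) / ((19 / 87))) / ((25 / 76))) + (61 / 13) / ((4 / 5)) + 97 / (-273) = 1220155 / 418236 - 2436 * sqrt(3) / 25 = -165.85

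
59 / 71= 0.83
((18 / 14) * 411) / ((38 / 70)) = 18495 / 19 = 973.42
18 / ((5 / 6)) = 108 / 5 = 21.60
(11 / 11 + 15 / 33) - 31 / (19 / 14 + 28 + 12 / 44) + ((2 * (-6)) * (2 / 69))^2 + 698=18547417384 / 26552097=698.53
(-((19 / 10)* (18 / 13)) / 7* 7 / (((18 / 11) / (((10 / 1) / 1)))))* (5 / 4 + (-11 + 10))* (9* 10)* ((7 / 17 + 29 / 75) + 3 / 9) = -69597 / 170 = -409.39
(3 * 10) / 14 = 15 / 7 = 2.14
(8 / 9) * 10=80 / 9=8.89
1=1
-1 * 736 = -736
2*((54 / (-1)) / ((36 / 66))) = -198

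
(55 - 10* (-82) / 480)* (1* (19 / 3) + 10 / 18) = 42191 / 108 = 390.66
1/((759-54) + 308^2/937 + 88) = 937/837905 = 0.00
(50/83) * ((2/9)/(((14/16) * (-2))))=-400/5229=-0.08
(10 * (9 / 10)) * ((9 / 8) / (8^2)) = 81 / 512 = 0.16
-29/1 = -29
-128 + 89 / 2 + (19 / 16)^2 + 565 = 123625 / 256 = 482.91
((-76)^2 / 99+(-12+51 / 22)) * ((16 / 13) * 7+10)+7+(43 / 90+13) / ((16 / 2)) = 914.54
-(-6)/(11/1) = 6/11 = 0.55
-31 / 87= -0.36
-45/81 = -5/9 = -0.56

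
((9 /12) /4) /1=3 /16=0.19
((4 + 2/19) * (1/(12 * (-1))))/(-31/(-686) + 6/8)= -8918/20729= -0.43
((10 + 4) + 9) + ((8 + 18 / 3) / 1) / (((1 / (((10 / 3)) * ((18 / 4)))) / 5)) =1073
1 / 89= 0.01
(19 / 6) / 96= 19 / 576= 0.03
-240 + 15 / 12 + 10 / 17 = -16195 / 68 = -238.16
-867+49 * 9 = -426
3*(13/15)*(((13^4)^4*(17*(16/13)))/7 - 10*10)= 180993317697824907652/35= 5171237648509283075.77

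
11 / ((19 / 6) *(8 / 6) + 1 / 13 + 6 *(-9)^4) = 1287 / 4606325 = 0.00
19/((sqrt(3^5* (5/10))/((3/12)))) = 19* sqrt(6)/108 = 0.43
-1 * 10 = -10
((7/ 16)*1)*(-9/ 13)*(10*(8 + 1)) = -2835/ 104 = -27.26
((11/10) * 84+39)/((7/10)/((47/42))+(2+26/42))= 648459/16012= 40.50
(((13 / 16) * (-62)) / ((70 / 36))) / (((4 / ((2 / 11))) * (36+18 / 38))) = -7657 / 237160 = -0.03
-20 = -20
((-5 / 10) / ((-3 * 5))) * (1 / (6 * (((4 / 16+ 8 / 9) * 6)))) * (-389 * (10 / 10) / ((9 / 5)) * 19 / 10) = -7391 / 22140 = -0.33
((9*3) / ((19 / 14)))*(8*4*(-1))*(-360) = 4354560 / 19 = 229187.37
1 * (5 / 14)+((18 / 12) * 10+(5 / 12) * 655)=24215 / 84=288.27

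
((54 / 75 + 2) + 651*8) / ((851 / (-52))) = -6773936 / 21275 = -318.40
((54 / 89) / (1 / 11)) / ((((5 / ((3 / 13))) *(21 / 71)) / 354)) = 368.68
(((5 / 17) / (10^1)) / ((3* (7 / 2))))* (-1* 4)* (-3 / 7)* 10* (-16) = -640 / 833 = -0.77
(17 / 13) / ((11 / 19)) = 323 / 143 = 2.26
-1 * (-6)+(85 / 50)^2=889 / 100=8.89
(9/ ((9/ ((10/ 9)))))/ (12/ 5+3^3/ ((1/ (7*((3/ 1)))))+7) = 25/ 12969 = 0.00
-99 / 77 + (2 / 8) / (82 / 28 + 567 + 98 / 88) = -1582390 / 1231167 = -1.29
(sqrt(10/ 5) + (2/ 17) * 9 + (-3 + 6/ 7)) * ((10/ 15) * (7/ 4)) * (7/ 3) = 0.90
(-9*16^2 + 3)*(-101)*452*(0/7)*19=0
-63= -63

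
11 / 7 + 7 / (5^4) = 6924 / 4375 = 1.58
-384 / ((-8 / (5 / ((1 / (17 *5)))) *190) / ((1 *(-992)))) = -2023680 / 19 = -106509.47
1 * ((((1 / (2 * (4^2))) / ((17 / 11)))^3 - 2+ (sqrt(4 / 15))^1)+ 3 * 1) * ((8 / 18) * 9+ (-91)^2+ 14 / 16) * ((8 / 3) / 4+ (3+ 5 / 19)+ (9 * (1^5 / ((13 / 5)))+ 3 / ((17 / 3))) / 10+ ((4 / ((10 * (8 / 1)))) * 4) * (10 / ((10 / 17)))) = 1241111897 * sqrt(15) / 145350+ 701078047265463 / 10947264512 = 97111.95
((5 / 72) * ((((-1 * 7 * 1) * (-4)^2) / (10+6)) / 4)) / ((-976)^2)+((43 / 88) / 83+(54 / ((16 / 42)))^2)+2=5033295047725357 / 250474143744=20095.07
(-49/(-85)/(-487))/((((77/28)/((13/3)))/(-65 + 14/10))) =270088/2276725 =0.12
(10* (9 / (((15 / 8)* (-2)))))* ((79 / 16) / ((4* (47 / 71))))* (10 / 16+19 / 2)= -1362987 / 3008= -453.12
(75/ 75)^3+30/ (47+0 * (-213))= 77/ 47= 1.64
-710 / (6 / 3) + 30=-325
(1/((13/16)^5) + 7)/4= 3647627/1485172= 2.46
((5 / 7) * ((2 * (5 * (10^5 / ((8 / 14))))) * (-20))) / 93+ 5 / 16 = -399999535 / 1488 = -268816.89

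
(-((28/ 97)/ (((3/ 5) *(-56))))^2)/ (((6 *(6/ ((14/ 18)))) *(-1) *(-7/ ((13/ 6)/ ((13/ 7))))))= -175/ 658479456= -0.00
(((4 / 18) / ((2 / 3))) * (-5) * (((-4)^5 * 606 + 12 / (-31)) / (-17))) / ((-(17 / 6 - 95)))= -192368760 / 291431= -660.08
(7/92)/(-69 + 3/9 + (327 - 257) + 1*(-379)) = -21/104236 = -0.00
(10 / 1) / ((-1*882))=-5 / 441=-0.01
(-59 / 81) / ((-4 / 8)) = 118 / 81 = 1.46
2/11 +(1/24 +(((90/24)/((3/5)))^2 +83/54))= 193991/4752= 40.82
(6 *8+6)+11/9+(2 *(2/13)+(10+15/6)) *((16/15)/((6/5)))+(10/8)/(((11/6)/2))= 87478/1287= 67.97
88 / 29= 3.03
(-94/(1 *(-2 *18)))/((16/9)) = 47/32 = 1.47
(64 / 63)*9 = 64 / 7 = 9.14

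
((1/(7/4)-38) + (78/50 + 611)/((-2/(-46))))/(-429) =-32.75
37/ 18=2.06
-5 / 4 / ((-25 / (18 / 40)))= 9 / 400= 0.02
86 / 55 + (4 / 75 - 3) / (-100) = 131431 / 82500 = 1.59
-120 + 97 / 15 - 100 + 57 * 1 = -2348 / 15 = -156.53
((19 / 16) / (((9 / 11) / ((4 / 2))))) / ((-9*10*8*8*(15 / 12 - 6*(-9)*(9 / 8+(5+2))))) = -19 / 16588800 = -0.00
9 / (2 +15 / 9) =27 / 11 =2.45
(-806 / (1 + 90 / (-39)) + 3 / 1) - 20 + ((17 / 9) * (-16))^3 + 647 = -326655964 / 12393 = -26358.10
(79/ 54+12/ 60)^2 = 201601/ 72900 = 2.77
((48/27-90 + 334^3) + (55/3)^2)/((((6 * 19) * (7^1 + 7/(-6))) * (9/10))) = 670679134/10773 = 62255.56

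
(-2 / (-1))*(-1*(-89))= 178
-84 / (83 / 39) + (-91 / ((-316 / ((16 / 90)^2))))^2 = -83839218092812 / 2124136051875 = -39.47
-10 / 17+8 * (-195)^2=5171390 / 17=304199.41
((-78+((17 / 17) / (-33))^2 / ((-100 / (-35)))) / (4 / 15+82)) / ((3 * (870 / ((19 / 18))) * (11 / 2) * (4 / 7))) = -225944789 / 1851899734080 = -0.00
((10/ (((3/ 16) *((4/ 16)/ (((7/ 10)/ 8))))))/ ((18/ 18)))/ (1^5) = 56/ 3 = 18.67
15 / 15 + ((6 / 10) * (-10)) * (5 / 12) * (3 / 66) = 39 / 44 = 0.89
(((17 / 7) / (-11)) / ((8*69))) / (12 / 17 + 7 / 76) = -0.00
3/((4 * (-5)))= -3/20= -0.15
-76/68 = -19/17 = -1.12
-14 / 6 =-7 / 3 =-2.33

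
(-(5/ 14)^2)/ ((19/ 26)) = -0.17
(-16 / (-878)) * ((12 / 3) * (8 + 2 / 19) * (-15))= -73920 / 8341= -8.86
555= 555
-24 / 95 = -0.25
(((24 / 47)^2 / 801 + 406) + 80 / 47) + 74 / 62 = 2492070247 / 6094631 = 408.90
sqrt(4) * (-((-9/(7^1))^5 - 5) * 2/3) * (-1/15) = -572336/756315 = -0.76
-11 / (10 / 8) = -8.80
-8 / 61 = -0.13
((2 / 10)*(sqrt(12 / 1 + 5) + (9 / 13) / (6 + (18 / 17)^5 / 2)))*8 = 17038284 / 102525865 + 8*sqrt(17) / 5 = 6.76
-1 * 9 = -9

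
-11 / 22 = -1 / 2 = -0.50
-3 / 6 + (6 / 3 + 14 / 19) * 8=813 / 38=21.39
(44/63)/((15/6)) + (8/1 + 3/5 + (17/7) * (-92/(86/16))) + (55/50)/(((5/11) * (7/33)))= -2882399/135450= -21.28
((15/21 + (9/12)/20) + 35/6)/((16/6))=2.47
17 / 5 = 3.40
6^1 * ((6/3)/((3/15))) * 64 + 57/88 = 337977/88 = 3840.65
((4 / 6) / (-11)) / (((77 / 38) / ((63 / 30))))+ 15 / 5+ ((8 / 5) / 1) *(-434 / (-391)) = 4.71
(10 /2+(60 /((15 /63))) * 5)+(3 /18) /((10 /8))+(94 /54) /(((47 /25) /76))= 180293 /135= 1335.50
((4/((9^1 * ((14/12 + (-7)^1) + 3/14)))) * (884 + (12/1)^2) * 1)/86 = -7196/7611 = -0.95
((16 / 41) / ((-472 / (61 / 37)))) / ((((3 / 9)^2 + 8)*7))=-1098 / 45736033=-0.00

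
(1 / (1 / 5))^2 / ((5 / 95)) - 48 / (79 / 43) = 35461 / 79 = 448.87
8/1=8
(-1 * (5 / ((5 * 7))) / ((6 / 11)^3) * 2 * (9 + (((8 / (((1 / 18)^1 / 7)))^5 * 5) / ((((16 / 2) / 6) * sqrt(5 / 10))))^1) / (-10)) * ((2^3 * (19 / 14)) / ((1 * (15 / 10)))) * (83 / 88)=190817 / 17640 + 4690400221495296 * sqrt(2)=6633227606196427.44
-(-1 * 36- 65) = 101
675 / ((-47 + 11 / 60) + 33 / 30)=-40500 / 2743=-14.76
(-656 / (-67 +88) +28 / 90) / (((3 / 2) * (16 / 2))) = -4871 / 1890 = -2.58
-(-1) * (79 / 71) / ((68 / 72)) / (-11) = -1422 / 13277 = -0.11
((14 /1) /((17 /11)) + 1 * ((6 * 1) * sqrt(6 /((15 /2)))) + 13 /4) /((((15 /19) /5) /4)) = 304 * sqrt(5) /5 + 5301 /17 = 447.78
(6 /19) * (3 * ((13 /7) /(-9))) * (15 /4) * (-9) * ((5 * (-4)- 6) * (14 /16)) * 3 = -68445 /152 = -450.30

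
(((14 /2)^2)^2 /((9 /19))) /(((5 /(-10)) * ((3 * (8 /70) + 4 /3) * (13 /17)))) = -27143305 /3432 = -7908.89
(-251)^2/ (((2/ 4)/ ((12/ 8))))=189003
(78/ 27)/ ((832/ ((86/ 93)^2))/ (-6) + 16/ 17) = -408629/ 22804020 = -0.02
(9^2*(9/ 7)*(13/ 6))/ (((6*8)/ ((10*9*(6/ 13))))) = 10935/ 56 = 195.27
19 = 19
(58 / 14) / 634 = 29 / 4438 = 0.01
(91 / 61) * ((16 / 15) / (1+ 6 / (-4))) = -2912 / 915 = -3.18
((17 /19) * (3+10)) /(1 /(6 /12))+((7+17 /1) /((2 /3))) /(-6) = -7 /38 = -0.18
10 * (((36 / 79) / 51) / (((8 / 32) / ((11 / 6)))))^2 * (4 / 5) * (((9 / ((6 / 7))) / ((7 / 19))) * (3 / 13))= 0.23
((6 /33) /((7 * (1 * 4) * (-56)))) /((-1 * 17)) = 1 /146608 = 0.00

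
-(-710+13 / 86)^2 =-3726736209 / 7396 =-503885.37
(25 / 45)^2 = 25 / 81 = 0.31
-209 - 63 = -272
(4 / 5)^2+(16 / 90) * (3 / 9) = 472 / 675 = 0.70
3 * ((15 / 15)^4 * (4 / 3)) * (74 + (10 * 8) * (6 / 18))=1208 / 3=402.67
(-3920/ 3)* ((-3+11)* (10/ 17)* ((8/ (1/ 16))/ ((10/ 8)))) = -32112640/ 51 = -629659.61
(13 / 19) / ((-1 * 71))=-13 / 1349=-0.01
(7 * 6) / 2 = 21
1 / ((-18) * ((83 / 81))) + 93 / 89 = 14637 / 14774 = 0.99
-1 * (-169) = 169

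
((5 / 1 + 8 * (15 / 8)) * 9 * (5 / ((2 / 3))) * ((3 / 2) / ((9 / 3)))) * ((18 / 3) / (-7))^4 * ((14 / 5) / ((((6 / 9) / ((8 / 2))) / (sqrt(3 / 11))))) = 2099520 * sqrt(33) / 3773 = 3196.61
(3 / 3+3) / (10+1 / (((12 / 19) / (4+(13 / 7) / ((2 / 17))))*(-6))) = 4032 / 4817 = 0.84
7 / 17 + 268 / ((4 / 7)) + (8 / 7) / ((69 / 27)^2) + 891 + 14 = 86531611 / 62951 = 1374.59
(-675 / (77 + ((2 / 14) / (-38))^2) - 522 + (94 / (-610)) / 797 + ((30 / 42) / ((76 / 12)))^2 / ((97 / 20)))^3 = -149521584.72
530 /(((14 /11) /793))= 2311595 /7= 330227.86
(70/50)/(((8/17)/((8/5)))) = 119/25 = 4.76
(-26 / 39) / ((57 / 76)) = -8 / 9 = -0.89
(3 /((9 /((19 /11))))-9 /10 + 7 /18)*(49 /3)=1568 /1485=1.06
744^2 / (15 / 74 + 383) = 40961664 / 28357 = 1444.50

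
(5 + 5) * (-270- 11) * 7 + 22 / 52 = -511409 / 26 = -19669.58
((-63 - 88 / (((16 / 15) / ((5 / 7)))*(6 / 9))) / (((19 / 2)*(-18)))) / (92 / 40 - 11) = -785 / 7714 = -0.10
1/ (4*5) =1/ 20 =0.05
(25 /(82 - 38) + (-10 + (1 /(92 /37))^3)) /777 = -3820557 /316926016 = -0.01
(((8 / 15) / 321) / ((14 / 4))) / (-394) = -8 / 6639885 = -0.00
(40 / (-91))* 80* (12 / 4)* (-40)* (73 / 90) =934400 / 273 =3422.71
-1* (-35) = 35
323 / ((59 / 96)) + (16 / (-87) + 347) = 4477903 / 5133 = 872.38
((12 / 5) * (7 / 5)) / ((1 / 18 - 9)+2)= -0.48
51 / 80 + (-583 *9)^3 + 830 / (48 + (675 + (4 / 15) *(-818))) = -87516740925080097 / 605840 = -144455204220.72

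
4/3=1.33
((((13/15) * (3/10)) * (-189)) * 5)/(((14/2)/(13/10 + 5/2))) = -6669/50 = -133.38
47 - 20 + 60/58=813/29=28.03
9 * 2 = 18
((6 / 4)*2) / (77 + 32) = 3 / 109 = 0.03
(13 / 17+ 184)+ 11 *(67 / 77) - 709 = -61245 / 119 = -514.66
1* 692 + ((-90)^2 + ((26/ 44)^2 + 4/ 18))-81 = 37947605/ 4356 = 8711.57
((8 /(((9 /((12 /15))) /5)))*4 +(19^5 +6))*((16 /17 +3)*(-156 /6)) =-38820597166 /153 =-253729393.24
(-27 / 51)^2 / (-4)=-81 / 1156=-0.07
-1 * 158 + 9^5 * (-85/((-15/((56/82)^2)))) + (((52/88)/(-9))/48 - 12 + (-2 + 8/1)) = 2490611945507/15976224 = 155894.91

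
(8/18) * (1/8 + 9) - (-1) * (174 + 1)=3223/18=179.06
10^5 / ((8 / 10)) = 125000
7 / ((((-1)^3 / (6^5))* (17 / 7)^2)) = -2667168 / 289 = -9228.96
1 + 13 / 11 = 24 / 11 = 2.18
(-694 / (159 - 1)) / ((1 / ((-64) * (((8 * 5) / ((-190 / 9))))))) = -799488 / 1501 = -532.64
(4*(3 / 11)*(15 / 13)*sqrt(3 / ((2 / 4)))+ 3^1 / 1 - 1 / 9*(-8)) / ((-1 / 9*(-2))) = 810*sqrt(6) / 143+ 35 / 2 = 31.37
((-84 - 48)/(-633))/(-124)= -11/6541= -0.00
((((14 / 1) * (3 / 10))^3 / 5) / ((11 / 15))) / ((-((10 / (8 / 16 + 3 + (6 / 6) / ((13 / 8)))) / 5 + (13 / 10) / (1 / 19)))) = -1981854 / 2470325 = -0.80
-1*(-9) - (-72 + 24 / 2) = 69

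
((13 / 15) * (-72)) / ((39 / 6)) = -48 / 5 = -9.60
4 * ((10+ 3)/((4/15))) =195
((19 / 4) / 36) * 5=0.66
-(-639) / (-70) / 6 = -213 / 140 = -1.52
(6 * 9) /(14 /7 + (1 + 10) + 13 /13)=27 /7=3.86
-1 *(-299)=299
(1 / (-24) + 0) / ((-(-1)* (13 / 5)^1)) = -0.02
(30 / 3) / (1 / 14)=140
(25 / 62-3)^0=1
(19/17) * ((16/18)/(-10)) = -76/765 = -0.10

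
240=240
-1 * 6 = -6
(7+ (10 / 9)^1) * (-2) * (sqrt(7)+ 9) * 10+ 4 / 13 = -18976 / 13 - 1460 * sqrt(7) / 9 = -1888.89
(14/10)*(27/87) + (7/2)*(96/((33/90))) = 1462293/1595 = 916.80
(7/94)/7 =1/94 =0.01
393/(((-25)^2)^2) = 393/390625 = 0.00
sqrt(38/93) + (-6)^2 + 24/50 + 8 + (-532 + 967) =sqrt(3534)/93 + 11987/25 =480.12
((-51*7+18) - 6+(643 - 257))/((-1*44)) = -41/44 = -0.93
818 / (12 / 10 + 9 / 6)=8180 / 27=302.96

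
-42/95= -0.44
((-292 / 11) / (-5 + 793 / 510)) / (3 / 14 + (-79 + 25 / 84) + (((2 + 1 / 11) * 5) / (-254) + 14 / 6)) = -13350240 / 132017717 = -0.10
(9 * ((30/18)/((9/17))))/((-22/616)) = -2380/3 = -793.33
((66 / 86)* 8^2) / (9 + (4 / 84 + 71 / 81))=1197504 / 241961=4.95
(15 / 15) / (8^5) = 1 / 32768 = 0.00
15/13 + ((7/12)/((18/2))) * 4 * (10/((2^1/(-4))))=-1415/351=-4.03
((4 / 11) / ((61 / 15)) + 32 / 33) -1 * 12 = -22024 / 2013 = -10.94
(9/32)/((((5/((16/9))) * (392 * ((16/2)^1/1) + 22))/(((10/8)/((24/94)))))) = 47/303168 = 0.00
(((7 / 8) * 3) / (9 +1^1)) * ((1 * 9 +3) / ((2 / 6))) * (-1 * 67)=-12663 / 20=-633.15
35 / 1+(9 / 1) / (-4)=131 / 4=32.75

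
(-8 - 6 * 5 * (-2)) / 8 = 6.50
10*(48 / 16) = 30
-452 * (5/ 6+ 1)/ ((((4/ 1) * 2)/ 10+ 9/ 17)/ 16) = -29920/ 3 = -9973.33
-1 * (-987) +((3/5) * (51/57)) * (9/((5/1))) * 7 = 472038/475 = 993.76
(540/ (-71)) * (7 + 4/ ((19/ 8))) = -89100/ 1349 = -66.05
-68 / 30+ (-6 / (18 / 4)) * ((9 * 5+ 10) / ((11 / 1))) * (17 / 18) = -1156 / 135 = -8.56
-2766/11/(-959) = 2766/10549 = 0.26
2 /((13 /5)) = 0.77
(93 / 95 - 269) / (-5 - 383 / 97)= 1234907 / 41230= 29.95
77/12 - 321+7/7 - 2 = -3787/12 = -315.58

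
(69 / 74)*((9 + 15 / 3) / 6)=161 / 74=2.18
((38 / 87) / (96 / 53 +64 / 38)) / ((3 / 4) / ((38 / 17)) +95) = 363527 / 277357740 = 0.00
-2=-2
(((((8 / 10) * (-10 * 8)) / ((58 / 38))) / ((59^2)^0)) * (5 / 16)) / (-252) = 95 / 1827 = 0.05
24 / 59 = 0.41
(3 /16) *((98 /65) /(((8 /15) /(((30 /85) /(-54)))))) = -49 /14144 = -0.00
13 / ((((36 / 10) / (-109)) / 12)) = -14170 / 3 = -4723.33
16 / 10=8 / 5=1.60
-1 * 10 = -10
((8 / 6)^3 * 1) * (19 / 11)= 1216 / 297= 4.09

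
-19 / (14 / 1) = -19 / 14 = -1.36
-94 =-94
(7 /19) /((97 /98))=686 /1843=0.37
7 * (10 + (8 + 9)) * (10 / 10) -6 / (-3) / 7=189.29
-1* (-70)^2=-4900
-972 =-972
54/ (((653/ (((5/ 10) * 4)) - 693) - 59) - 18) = -108/ 887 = -0.12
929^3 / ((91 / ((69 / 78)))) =7793997.06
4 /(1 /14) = 56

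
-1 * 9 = -9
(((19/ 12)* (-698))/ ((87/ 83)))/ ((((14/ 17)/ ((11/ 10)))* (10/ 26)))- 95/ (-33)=-14705953393/ 4019400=-3658.74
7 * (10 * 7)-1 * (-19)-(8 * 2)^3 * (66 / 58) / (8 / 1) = -2135 / 29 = -73.62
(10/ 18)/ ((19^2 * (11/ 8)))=40/ 35739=0.00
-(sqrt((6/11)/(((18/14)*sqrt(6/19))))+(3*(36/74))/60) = -114^(1/4)*sqrt(77)/33-9/370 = -0.89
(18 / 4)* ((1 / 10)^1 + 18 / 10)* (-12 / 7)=-513 / 35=-14.66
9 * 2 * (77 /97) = 1386 /97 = 14.29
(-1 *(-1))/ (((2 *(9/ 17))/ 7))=119/ 18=6.61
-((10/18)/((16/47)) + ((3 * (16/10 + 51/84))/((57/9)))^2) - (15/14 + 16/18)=-24863527/5306700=-4.69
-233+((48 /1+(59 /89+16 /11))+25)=-154567 /979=-157.88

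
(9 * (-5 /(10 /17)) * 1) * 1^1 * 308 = -23562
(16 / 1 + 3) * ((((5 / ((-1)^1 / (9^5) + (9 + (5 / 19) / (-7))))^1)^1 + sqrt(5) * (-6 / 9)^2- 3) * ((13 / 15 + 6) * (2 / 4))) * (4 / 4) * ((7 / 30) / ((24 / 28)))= -25.72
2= 2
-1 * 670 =-670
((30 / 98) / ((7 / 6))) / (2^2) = 45 / 686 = 0.07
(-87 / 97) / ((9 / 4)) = -116 / 291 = -0.40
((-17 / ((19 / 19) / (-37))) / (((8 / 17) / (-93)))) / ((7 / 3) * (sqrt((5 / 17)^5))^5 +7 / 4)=-51647351936242107576006687942329783337 / 727099053955831942544237381373182 +848713038853855366243652343750 * sqrt(85) / 363549526977915971272118690686591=-71032.05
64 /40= 8 /5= 1.60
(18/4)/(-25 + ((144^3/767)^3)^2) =0.00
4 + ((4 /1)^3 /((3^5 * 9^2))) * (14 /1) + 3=7.05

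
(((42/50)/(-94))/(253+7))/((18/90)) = -21/122200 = -0.00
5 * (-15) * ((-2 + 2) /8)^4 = 0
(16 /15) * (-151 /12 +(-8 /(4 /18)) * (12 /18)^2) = -1372 /45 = -30.49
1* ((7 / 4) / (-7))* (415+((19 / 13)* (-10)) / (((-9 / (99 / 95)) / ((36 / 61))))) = -329887 / 3172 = -104.00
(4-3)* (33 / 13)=33 / 13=2.54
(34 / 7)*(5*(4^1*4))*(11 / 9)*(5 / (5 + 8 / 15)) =748000 / 1743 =429.15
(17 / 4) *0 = 0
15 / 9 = 5 / 3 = 1.67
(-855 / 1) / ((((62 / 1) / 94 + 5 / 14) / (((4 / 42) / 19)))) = -940 / 223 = -4.22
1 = 1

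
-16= -16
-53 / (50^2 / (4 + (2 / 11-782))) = 113367 / 6875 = 16.49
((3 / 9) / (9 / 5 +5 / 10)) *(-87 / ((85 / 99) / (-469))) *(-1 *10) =-26929980 / 391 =-68874.63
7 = 7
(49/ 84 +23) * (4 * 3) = 283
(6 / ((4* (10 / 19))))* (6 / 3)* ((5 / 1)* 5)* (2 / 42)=95 / 14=6.79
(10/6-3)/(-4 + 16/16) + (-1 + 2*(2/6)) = 1/9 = 0.11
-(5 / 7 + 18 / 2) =-68 / 7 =-9.71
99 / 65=1.52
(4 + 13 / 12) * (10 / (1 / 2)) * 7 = 2135 / 3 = 711.67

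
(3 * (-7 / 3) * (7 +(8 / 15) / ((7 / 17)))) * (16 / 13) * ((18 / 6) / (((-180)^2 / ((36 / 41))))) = -268 / 46125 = -0.01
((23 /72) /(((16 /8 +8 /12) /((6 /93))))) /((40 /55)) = 253 /23808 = 0.01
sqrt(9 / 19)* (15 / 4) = 45* sqrt(19) / 76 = 2.58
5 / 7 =0.71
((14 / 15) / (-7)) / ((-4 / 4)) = 2 / 15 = 0.13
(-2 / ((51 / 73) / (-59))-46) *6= 737.41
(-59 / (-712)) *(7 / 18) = 413 / 12816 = 0.03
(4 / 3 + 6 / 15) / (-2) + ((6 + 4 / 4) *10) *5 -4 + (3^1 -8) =5102 / 15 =340.13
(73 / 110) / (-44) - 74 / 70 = -36327 / 33880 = -1.07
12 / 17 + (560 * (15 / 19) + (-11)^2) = 182111 / 323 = 563.81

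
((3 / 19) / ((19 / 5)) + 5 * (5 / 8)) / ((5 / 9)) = 16461 / 2888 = 5.70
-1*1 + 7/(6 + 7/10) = 3/67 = 0.04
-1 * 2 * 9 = -18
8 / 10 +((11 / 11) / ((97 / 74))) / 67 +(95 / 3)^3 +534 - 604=27799696957 / 877365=31685.44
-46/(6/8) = -184/3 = -61.33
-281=-281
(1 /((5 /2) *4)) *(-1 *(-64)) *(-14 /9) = -448 /45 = -9.96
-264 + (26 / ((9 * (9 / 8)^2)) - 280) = -541.72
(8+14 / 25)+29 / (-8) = 987 / 200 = 4.94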